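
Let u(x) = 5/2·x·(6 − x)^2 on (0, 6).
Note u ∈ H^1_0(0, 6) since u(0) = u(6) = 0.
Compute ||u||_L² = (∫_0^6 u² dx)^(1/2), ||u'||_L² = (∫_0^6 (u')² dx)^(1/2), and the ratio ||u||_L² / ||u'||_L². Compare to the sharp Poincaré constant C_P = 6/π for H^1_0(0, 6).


||u||_L² / ||u'||_L² = 3*sqrt(14)/7 < C_P = 6/π.

u(x) = 5/2·x·(6 − x)^2, so u'(x) = 15*(x/2 - 3)*(x - 2).
u(x) = 5/2·x·(6 − x)^2 vanishes at x = 0 and x = 6, so u ∈ H^1_0(0, 6). Differentiate via the product rule and integrate the resulting polynomials term by term.
  ∫_0^6 u² dx = ∫_0^6 (25*x^6/4 - 150*x^5 + 1350*x^4 - 5400*x^3 + 8100*x^2) dx. Term by term:
    ∫_0^6 25*x^6/4 dx = 1749600/7;  ∫_0^6 -150*x^5 dx = -1166400;  ∫_0^6 1350*x^4 dx = 2099520;
    ∫_0^6 -5400*x^3 dx = -1749600;  ∫_0^6 8100*x^2 dx = 583200.
  Sum: 1749600/7 − 1166400 + 2099520 − 1749600 + 583200 = 116640/7.
  ∫_0^6 (u')² dx = ∫_0^6 (225*x^4/4 - 900*x^3 + 4950*x^2 - 10800*x + 8100) dx. Term by term:
    ∫_0^6 225*x^4/4 dx = 87480;  ∫_0^6 -900*x^3 dx = -291600;  ∫_0^6 4950*x^2 dx = 356400;
    ∫_0^6 -10800*x dx = -194400;  ∫_0^6 8100 dx = 48600.
  Sum: 87480 − 291600 + 356400 − 194400 + 48600 = 6480.
∫_0^6 u² dx = 116640/7, so ||u||_L² = 108*sqrt(70)/7.
∫_0^6 (u')² dx = 6480, so ||u'||_L² = 36*sqrt(5).
Ratio ||u||_L² / ||u'||_L² = 3*sqrt(14)/7.
Sharp Poincaré constant on H^1_0(0, 6) is C_P = L/π = 6/π, achieved by sin(π/6·x).
A polynomial bump cannot attain the sharp Poincaré constant (only the first sine eigenfunction does), so the ratio is strictly less than C_P, consistent with ||u||_L² ≤ C_P ||u'||_L².


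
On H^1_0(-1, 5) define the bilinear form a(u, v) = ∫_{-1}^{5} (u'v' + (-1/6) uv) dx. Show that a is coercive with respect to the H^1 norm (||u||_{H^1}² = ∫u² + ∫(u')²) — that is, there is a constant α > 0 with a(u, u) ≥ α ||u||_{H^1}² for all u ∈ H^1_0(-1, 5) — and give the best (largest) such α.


α = (-6 + π^2)/(π^2 + 36)

Coercivity of a(·,·) on H^1_0(-1, 5) means a(u, u) ≥ α ||u||_{H^1}² for every u ∈ H^1_0.
The interval has length L = 6, and Poincaré/coercivity depend only on L. Here a(u, u) = ∫(u')² + (-1/6)·∫u².
Here c = -1/6 < 0 with |c| < (π/L)² = π^2/36, so coercivity still holds. The condition a(u,u) ≥ α||u||_{H^1}² reads (1−α)∫(u')² ≥ (α−c)∫u². Any admissible α is ≤ 1 (rapidly oscillating u have ∫u²/∫(u')² → 0), and α = 1 would force 0 ≥ (1−c)∫u², impossible since c < 1; so 1−α > 0. By the sharp Poincaré inequality on H^1_0 of an interval of length L, ∫(u')² ≥ (π/L)²∫u² with equality for the first sine mode sin(π(x−x₀)/L) (x₀ the left endpoint), so the inequality holds for all u iff (1−α)(π/L)² ≥ α − c, i.e. α ≤ ((π/L)² + c)/((π/L)² + 1) = (1 + c(L/π)²)/(1 + (L/π)²). (Direct route, valid since c ≤ 0: Poincaré gives c∫u² ≥ c(L/π)²∫(u')², so a(u,u) ≥ (1 + c(L/π)²)∫(u')², while ||u||_{H^1}² ≤ (1 + (L/π)²)∫(u')²; dividing yields the same α.) With (π/L)² = π^2/36 and c = -1/6, the largest admissible constant is α = ((π/L)² + c)/((π/L)² + 1).
Simplifying, α = (-6 + π^2)/(π^2 + 36).


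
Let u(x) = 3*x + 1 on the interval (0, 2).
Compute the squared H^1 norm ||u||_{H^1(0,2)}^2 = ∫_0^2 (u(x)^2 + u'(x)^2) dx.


||u||_{H^1}^2 = 56

The H^1 norm (squared) on an interval (0, L) is
  ||u||_{H^1}^2 = ∫_0^L u(x)^2 dx + ∫_0^L u'(x)^2 dx.
Compute u'(x) = 3.
Then u(x)^2 = 9*x**2 + 6*x + 1 and u'(x)^2 = 9.
Integrate each monomial from 0 to 2 using ∫_0^2 c·x^n dx = c·2^(n+1)/(n+1):
  ∫_0^2 u(x)^2 dx = ∫_0^2 (9*x^2 + 6*x + 1) dx. Term by term:
    ∫_0^2 9*x^2 dx = 24;  ∫_0^2 6*x dx = 12;  ∫_0^2 1 dx = 2.
  Sum: 24 + 12 + 2 = 38.
  ∫_0^2 u'(x)^2 dx = ∫_0^2 (9) dx. Term by term:
    ∫_0^2 9 dx = 18.
Adding: ||u||_{H^1}^2 = 38 + 18 = 56.


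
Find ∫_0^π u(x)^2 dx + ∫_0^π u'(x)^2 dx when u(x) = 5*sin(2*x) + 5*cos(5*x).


||u||_{H^1(0,π)}^2 = -5200/21 + 775*π/2

u'(x) = -25*sin(5*x) + 10*cos(2*x).
Expand u² and (u')² and integrate term by term on (0, π), using: for integers n ≥ 1, ∫_0^π sin²(nx) dx = ∫_0^π cos²(nx) dx = π/2; for n ≠ n', ∫_0^π sin(nx)sin(n'x) dx = ∫_0^π cos(nx)cos(n'x) dx = 0; and by product-to-sum, ∫_0^π sin(nx)cos(n'x) dx = ½∫_0^π [sin((n+n')x) + sin((n−n')x)] dx, which is 0 when n+n' is even and 2n/(n²−n'²) when n+n' is odd (it need not vanish on (0, π)).
  u² squared terms: (5)²·∫cos(5x)² dx = 25·π/2 = 25*π/2;  (5)²·∫sin(2x)² dx = 25·π/2 = 25*π/2.
  u² cross terms: 2·(5)·(5)·∫cos(5x)·sin(2x) dx = 50·(-4/21) = -200/21.
  So ∫_0^π u² dx = 25*π/2 + 25*π/2 − 200/21 = -200/21 + 25*π.
  (u')² squared terms: (-25)²·∫sin(5x)² dx = 625·π/2 = 625*π/2;  (10)²·∫cos(2x)² dx = 100·π/2 = 50*π.
  (u')² cross terms: 2·(-25)·(10)·∫sin(5x)·cos(2x) dx = -500·(10/21) = -5000/21.
  So ∫_0^π (u')² dx = 625*π/2 + 50*π − 5000/21 = -5000/21 + 725*π/2.
||u||_{H^1}^2 = (-200/21 + 25*π) + (-5000/21 + 725*π/2) = -5200/21 + 775*π/2.


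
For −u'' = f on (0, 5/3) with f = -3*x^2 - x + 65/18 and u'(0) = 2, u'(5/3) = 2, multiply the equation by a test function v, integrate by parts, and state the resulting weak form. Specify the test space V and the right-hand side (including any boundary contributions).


V = H^1(0, 5/3) (v unrestricted at boundary; u is determined up to an additive constant); weak form: ∫_0^5/3 u'v' dx = ∫_0^5/3 (-3*x^2 - x + 65/18) v dx + 2·v(5/3) − 2·v(0) for all v ∈ V.

Multiply both sides by a test function v and integrate from 0 to 5/3:
  ∫_0^5/3 −u''(x) v(x) dx = ∫_0^5/3 f(x) v(x) dx.
Integrate the LHS by parts once:
  ∫_0^5/3 −u'' v dx = −[u'(x) v(x)]_0^5/3 + ∫_0^5/3 u'(x) v'(x) dx.
Thus ∫_0^5/3 u'(x) v'(x) dx = ∫_0^5/3 f(x) v(x) dx + [u'(x) v(x)]_0^5/3.
Choose V so that boundary terms are either known or forced to vanish.
u has inhomogeneous Neumann u'(0) = 2, u'(5/3) = 2. [u' v]_0^5/3 = (2)·v(5/3) − (2)·v(0) = 2·v(5/3) − 2·v(0). Take V = H^1(0, 5/3); boundary term becomes part of RHS.
Weak formulation: find u (satisfying any essential BC) such that ∫_0^5/3 u'(x) v'(x) dx = ∫_0^5/3 f v dx + 2·v(5/3) − 2·v(0) for all v ∈ V (Neumann data are natural BCs: they enter the RHS as boundary terms).
Substituting f(x) = -3*x^2 - x + 65/18, the right-hand side is ∫_0^5/3 (-3*x^2 - x + 65/18) v dx + 2·v(5/3) − 2·v(0).
Compatibility check (pure Neumann): taking v ≡ 1 ∈ V gives 0 = ∫_0^5/3 f dx + (2) − (2), i.e. ∫_0^5/3 f dx must equal u'(0) − u'(5/3) = 0. Indeed ∫_0^5/3 (-3*x^2 - x + 65/18) dx = 0, so the data are compatible. The solution is then unique only up to an additive constant (fix it e.g. by requiring ∫_0^5/3 u dx = 0).


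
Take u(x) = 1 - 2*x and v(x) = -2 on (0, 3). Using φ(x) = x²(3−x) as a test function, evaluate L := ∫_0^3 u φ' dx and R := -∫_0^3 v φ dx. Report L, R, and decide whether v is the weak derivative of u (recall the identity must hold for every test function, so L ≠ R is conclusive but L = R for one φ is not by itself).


LHS = 27/2, RHS = 27/2. Yes, v = u' weakly.

u(x) = 1 - 2*x, classical derivative u'(x) = -2.
φ(x) = x²(3−x), so φ'(x) = 3*x*(2 - x).
Note φ(0) = φ(3) = 0, so the boundary term u·φ vanishes.
LHS = ∫_0^3 u(x) φ'(x) dx = ∫_0^3 (6*x^3 - 15*x^2 + 6*x) dx. Term by term:
  ∫_0^3 6*x^3 dx = 243/2;  ∫_0^3 -15*x^2 dx = -135;  ∫_0^3 6*x dx = 27.
Sum: 243/2 − 135 + 27 = 27/2.
So LHS = 27/2.
∫_0^3 v(x) φ(x) dx = ∫_0^3 (2*x^3 - 6*x^2) dx. Term by term:
  ∫_0^3 2*x^3 dx = 81/2;  ∫_0^3 -6*x^2 dx = -54.
Sum: 81/2 − 54 = -27/2.
So RHS = -∫_0^3 v(x) φ(x) dx = 27/2.
LHS = RHS, so the identity holds for this test φ.
Moreover u is smooth here and v(x) = u'(x) = -2 pointwise, so the identity holds for every test function. Hence v is the weak derivative of u.


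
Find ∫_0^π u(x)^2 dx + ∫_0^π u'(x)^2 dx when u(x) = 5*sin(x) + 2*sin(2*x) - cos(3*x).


||u||_{H^1(0,π)}^2 = 32 + 40*π

u'(x) = 3*sin(3*x) + 5*cos(x) + 4*cos(2*x).
Expand u² and (u')² and integrate term by term on (0, π), using: for integers n ≥ 1, ∫_0^π sin²(nx) dx = ∫_0^π cos²(nx) dx = π/2; for n ≠ n', ∫_0^π sin(nx)sin(n'x) dx = ∫_0^π cos(nx)cos(n'x) dx = 0; and by product-to-sum, ∫_0^π sin(nx)cos(n'x) dx = ½∫_0^π [sin((n+n')x) + sin((n−n')x)] dx, which is 0 when n+n' is even and 2n/(n²−n'²) when n+n' is odd (it need not vanish on (0, π)).
  u² squared terms: (-1)²·∫cos(3x)² dx = 1·π/2 = π/2;  (2)²·∫sin(2x)² dx = 4·π/2 = 2*π;  (5)²·∫sin(x)² dx = 25·π/2 = 25*π/2.
  u² cross terms: 2·(-1)·(2)·∫cos(3x)·sin(2x) dx = -4·(-4/5) = 16/5;  2·(-1)·(5)·∫cos(3x)·sin(x) dx = -10·(0) = 0;  2·(2)·(5)·∫sin(2x)·sin(x) dx = 20·(0) = 0.
  So ∫_0^π u² dx = π/2 + 2*π + 25*π/2 + 16/5 + 0 + 0 = 16/5 + 15*π.
  (u')² squared terms: (3)²·∫sin(3x)² dx = 9·π/2 = 9*π/2;  (4)²·∫cos(2x)² dx = 16·π/2 = 8*π;  (5)²·∫cos(x)² dx = 25·π/2 = 25*π/2.
  (u')² cross terms: 2·(3)·(4)·∫sin(3x)·cos(2x) dx = 24·(6/5) = 144/5;  2·(3)·(5)·∫sin(3x)·cos(x) dx = 30·(0) = 0;  2·(4)·(5)·∫cos(2x)·cos(x) dx = 40·(0) = 0.
  So ∫_0^π (u')² dx = 9*π/2 + 8*π + 25*π/2 + 144/5 + 0 + 0 = 144/5 + 25*π.
||u||_{H^1}^2 = (16/5 + 15*π) + (144/5 + 25*π) = 32 + 40*π.


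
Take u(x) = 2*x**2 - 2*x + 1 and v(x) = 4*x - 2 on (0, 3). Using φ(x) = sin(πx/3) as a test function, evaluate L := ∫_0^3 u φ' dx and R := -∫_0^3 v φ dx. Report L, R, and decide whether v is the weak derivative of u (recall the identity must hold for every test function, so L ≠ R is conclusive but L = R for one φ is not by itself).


LHS = -24/π, RHS = -24/π. Yes, v = u' weakly.

u(x) = 2*x**2 - 2*x + 1, classical derivative u'(x) = 4*x - 2.
φ(x) = sin(πx/3), so φ'(x) = π*cos(π*x/3)/3.
Note φ(0) = φ(3) = 0, so the boundary term u·φ vanishes.
LHS = ∫_0^3 u(x) φ'(x) dx = ∫_0^3 (2*π*x^2*cos(π*x/3)/3 - 2*π*x*cos(π*x/3)/3 + π*cos(π*x/3)/3) dx. Term by term:
  ∫_0^3 π*cos(π*x/3)/3 dx = 0;  ∫_0^3 -2*π*x*cos(π*x/3)/3 dx = 12/π;  ∫_0^3 2*π*x^2*cos(π*x/3)/3 dx = -36/π.
Sum: 0 + 12/π − 36/π = -24/π.
So LHS = -24/π.
∫_0^3 v(x) φ(x) dx = ∫_0^3 (4*x*sin(π*x/3) - 2*sin(π*x/3)) dx. Term by term:
  ∫_0^3 -2*sin(π*x/3) dx = -12/π;  ∫_0^3 4*x*sin(π*x/3) dx = 36/π.
Sum: -12/π + 36/π = 24/π.
So RHS = -∫_0^3 v(x) φ(x) dx = -24/π.
LHS = RHS, so the identity holds for this test φ.
Moreover u is smooth here and v(x) = u'(x) = 4*x - 2 pointwise, so the identity holds for every test function. Hence v is the weak derivative of u.


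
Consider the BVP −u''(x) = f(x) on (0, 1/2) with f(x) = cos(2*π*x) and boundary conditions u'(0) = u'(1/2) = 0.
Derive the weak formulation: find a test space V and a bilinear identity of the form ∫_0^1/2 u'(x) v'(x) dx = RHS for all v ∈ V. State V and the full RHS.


V = H^1(0, 1/2) (no boundary constraint on v; u is determined up to an additive constant); weak form: ∫_0^1/2 u'v' dx = ∫_0^1/2 (cos(2*π*x)) v dx for all v ∈ V.

Multiply both sides by a test function v and integrate from 0 to 1/2:
  ∫_0^1/2 −u''(x) v(x) dx = ∫_0^1/2 f(x) v(x) dx.
Integrate the LHS by parts once:
  ∫_0^1/2 −u'' v dx = −[u'(x) v(x)]_0^1/2 + ∫_0^1/2 u'(x) v'(x) dx.
Thus ∫_0^1/2 u'(x) v'(x) dx = ∫_0^1/2 f(x) v(x) dx + [u'(x) v(x)]_0^1/2.
Choose V so that boundary terms are either known or forced to vanish.
u has homogeneous Neumann: u'(0) = u'(1/2) = 0. So [u' v]_0^1/2 = 0·v(1/2) − 0·v(0) = 0 for any v; take V = H^1(0, 1/2).
Weak formulation: find u (satisfying any essential BC) such that ∫_0^1/2 u'(x) v'(x) dx = ∫_0^1/2 f v dx for all v ∈ V (homogeneous Neumann, so boundary terms vanish).
Substituting f(x) = cos(2*π*x), the right-hand side is ∫_0^1/2 (cos(2*π*x)) v dx.
Compatibility check (pure Neumann): taking v ≡ 1 ∈ V gives 0 = ∫_0^1/2 f dx + (0) − (0), i.e. ∫_0^1/2 f dx must equal u'(0) − u'(1/2) = 0. Indeed ∫_0^1/2 (cos(2*π*x)) dx = 0, so the data are compatible. The solution is then unique only up to an additive constant (fix it e.g. by requiring ∫_0^1/2 u dx = 0).


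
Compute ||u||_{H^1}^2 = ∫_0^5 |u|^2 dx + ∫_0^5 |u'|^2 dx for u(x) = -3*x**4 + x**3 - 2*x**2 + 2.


||u||_{H^1}^2 = 274875305/84

The H^1 norm (squared) on an interval (0, L) is
  ||u||_{H^1}^2 = ∫_0^L u(x)^2 dx + ∫_0^L u'(x)^2 dx.
Compute u'(x) = -12*x**3 + 3*x**2 - 4*x.
Then u(x)^2 = 9*x**8 - 6*x**7 + 13*x**6 - 4*x**5 - 8*x**4 + 4*x**3 - 8*x**2 + 4 and u'(x)^2 = 144*x**6 - 72*x**5 + 105*x**4 - 24*x**3 + 16*x**2.
Integrate each monomial from 0 to 5 using ∫_0^5 c·x^n dx = c·5^(n+1)/(n+1):
  ∫_0^5 u(x)^2 dx = ∫_0^5 (9*x^8 - 6*x^7 + 13*x^6 - 4*x^5 - 8*x^4 + 4*x^3 - 8*x^2 + 4) dx. Term by term:
    ∫_0^5 9*x^8 dx = 1953125;  ∫_0^5 -6*x^7 dx = -1171875/4;  ∫_0^5 13*x^6 dx = 1015625/7;
    ∫_0^5 -4*x^5 dx = -31250/3;  ∫_0^5 -8*x^4 dx = -5000;  ∫_0^5 4*x^3 dx = 625;
    ∫_0^5 -8*x^2 dx = -1000/3;  ∫_0^5 4 dx = 20.
  Sum: 1953125 − 1171875/4 + 1015625/7 − 31250/3 − 5000 + 625 − 1000/3 + 20 = 50123935/28.
  ∫_0^5 u'(x)^2 dx = ∫_0^5 (144*x^6 - 72*x^5 + 105*x^4 - 24*x^3 + 16*x^2) dx. Term by term:
    ∫_0^5 144*x^6 dx = 11250000/7;  ∫_0^5 -72*x^5 dx = -187500;  ∫_0^5 105*x^4 dx = 65625;
    ∫_0^5 -24*x^3 dx = -3750;  ∫_0^5 16*x^2 dx = 2000/3.
  Sum: 11250000/7 − 187500 + 65625 − 3750 + 2000/3 = 31125875/21.
Adding: ||u||_{H^1}^2 = 50123935/28 + 31125875/21 = 274875305/84.


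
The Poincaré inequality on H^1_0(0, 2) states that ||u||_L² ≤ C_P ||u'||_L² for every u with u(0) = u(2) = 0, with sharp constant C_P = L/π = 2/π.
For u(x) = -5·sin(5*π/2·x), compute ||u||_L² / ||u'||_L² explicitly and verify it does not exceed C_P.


||u||_L² / ||u'||_L² = 2/(5*π) < C_P = 2/π.

u(x) = -5·sin(5*π/2·x), so u'(x) = -25*π*cos(5*π*x/2)/2.
Writing u(x) = A·sin(kπx/L) with A = -5 and k = 5, use ∫_0^L sin²(kπx/L) dx = L/2 and ∫_0^L cos²(kπx/L) dx = L/2.
u² = 25·sin²(5*π/2·x) and (u')² = 625*π^2/4·cos²(5*π/2·x), and each of sin², cos² integrates to L/2 = 1 over (0, 2).
∫_0^2 u² dx = 25, so ||u||_L² = 5.
∫_0^2 (u')² dx = 625*π^2/4, so ||u'||_L² = 25*π/2.
Ratio ||u||_L² / ||u'||_L² = 2/(5*π).
Sharp Poincaré constant on H^1_0(0, 2) is C_P = L/π = 2/π, achieved by sin(π/2·x).
This is the k = 5 harmonic; the ratio L/(kπ) is strictly less than C_P = L/π, consistent with the sharp inequality ||u||_L² ≤ C_P ||u'||_L².


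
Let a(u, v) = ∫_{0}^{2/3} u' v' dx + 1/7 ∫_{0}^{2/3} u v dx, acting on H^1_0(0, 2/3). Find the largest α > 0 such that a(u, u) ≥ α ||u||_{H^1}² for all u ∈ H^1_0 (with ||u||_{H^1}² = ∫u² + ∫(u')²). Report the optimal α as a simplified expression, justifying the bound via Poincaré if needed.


α = (4 + 63*π^2)/(7*(4 + 9*π^2))

Coercivity of a(·,·) on H^1_0(0, 2/3) means a(u, u) ≥ α ||u||_{H^1}² for every u ∈ H^1_0.
The interval has length L = 2/3, and Poincaré/coercivity depend only on L. Here a(u, u) = ∫(u')² + (1/7)·∫u².
Here 0 < c = 1/7 < 1. The condition a(u,u) ≥ α||u||_{H^1}² reads (1−α)∫(u')² ≥ (α−c)∫u². Any admissible α is ≤ 1 (rapidly oscillating u have ∫u²/∫(u')² → 0), and α = 1 would force 0 ≥ (1−c)∫u², impossible since c < 1; so 1−α > 0. By the sharp Poincaré inequality on H^1_0 of an interval of length L, ∫(u')² ≥ (π/L)²∫u² with equality for the first sine mode sin(π(x−x₀)/L) (x₀ the left endpoint), so the inequality holds for all u iff (1−α)(π/L)² ≥ α − c, i.e. α ≤ ((π/L)² + c)/((π/L)² + 1) = (1 + c(L/π)²)/(1 + (L/π)²). With (π/L)² = 9*π^2/4 and c = 1/7, the largest admissible constant is α = ((π/L)² + c)/((π/L)² + 1).
Simplifying, α = (4 + 63*π^2)/(7*(4 + 9*π^2)).


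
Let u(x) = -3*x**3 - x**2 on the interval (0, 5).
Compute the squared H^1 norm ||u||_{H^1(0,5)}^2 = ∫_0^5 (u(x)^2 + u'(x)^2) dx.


||u||_{H^1}^2 = 3635375/21

The H^1 norm (squared) on an interval (0, L) is
  ||u||_{H^1}^2 = ∫_0^L u(x)^2 dx + ∫_0^L u'(x)^2 dx.
Compute u'(x) = -9*x**2 - 2*x.
Then u(x)^2 = 9*x**6 + 6*x**5 + x**4 and u'(x)^2 = 81*x**4 + 36*x**3 + 4*x**2.
Integrate each monomial from 0 to 5 using ∫_0^5 c·x^n dx = c·5^(n+1)/(n+1):
  ∫_0^5 u(x)^2 dx = ∫_0^5 (9*x^6 + 6*x^5 + x^4) dx. Term by term:
    ∫_0^5 9*x^6 dx = 703125/7;  ∫_0^5 6*x^5 dx = 15625;  ∫_0^5 x^4 dx = 625.
  Sum: 703125/7 + 15625 + 625 = 816875/7.
  ∫_0^5 u'(x)^2 dx = ∫_0^5 (81*x^4 + 36*x^3 + 4*x^2) dx. Term by term:
    ∫_0^5 81*x^4 dx = 50625;  ∫_0^5 36*x^3 dx = 5625;  ∫_0^5 4*x^2 dx = 500/3.
  Sum: 50625 + 5625 + 500/3 = 169250/3.
Adding: ||u||_{H^1}^2 = 816875/7 + 169250/3 = 3635375/21.


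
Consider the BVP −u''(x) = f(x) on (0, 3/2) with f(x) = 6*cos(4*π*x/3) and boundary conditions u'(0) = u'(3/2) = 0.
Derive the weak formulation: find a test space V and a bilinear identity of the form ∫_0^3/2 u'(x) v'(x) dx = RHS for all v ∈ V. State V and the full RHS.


V = H^1(0, 3/2) (no boundary constraint on v; u is determined up to an additive constant); weak form: ∫_0^3/2 u'v' dx = ∫_0^3/2 (6*cos(4*π*x/3)) v dx for all v ∈ V.

Multiply both sides by a test function v and integrate from 0 to 3/2:
  ∫_0^3/2 −u''(x) v(x) dx = ∫_0^3/2 f(x) v(x) dx.
Integrate the LHS by parts once:
  ∫_0^3/2 −u'' v dx = −[u'(x) v(x)]_0^3/2 + ∫_0^3/2 u'(x) v'(x) dx.
Thus ∫_0^3/2 u'(x) v'(x) dx = ∫_0^3/2 f(x) v(x) dx + [u'(x) v(x)]_0^3/2.
Choose V so that boundary terms are either known or forced to vanish.
u has homogeneous Neumann: u'(0) = u'(3/2) = 0. So [u' v]_0^3/2 = 0·v(3/2) − 0·v(0) = 0 for any v; take V = H^1(0, 3/2).
Weak formulation: find u (satisfying any essential BC) such that ∫_0^3/2 u'(x) v'(x) dx = ∫_0^3/2 f v dx for all v ∈ V (homogeneous Neumann, so boundary terms vanish).
Substituting f(x) = 6*cos(4*π*x/3), the right-hand side is ∫_0^3/2 (6*cos(4*π*x/3)) v dx.
Compatibility check (pure Neumann): taking v ≡ 1 ∈ V gives 0 = ∫_0^3/2 f dx + (0) − (0), i.e. ∫_0^3/2 f dx must equal u'(0) − u'(3/2) = 0. Indeed ∫_0^3/2 (6*cos(4*π*x/3)) dx = 0, so the data are compatible. The solution is then unique only up to an additive constant (fix it e.g. by requiring ∫_0^3/2 u dx = 0).


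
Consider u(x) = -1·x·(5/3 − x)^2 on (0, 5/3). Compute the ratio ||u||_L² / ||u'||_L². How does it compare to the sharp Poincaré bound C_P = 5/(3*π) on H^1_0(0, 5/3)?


||u||_L² / ||u'||_L² = 5*sqrt(14)/42 < C_P = 5/(3*π).

u(x) = -1·x·(5/3 − x)^2, so u'(x) = (5 - 9*x)*(3*x - 5)/9.
u(x) = -1·x·(5/3 − x)^2 vanishes at x = 0 and x = 5/3, so u ∈ H^1_0(0, 5/3). Differentiate via the product rule and integrate the resulting polynomials term by term.
  ∫_0^5/3 u² dx = ∫_0^5/3 (x^6 - 20*x^5/3 + 50*x^4/3 - 500*x^3/27 + 625*x^2/81) dx. Term by term:
    ∫_0^5/3 x^6 dx = 78125/15309;  ∫_0^5/3 -20*x^5/3 dx = -156250/6561;  ∫_0^5/3 50*x^4/3 dx = 31250/729;
    ∫_0^5/3 -500*x^3/27 dx = -78125/2187;  ∫_0^5/3 625*x^2/81 dx = 78125/6561.
  Sum: 78125/15309 − 156250/6561 + 31250/729 − 78125/2187 + 78125/6561 = 15625/45927.
  ∫_0^5/3 (u')² dx = ∫_0^5/3 (9*x^4 - 40*x^3 + 550*x^2/9 - 1000*x/27 + 625/81) dx. Term by term:
    ∫_0^5/3 9*x^4 dx = 625/27;  ∫_0^5/3 -40*x^3 dx = -6250/81;  ∫_0^5/3 550*x^2/9 dx = 68750/729;
    ∫_0^5/3 -1000*x/27 dx = -12500/243;  ∫_0^5/3 625/81 dx = 3125/243.
  Sum: 625/27 − 6250/81 + 68750/729 − 12500/243 + 3125/243 = 1250/729.
∫_0^5/3 u² dx = 15625/45927, so ||u||_L² = 125*sqrt(7)/567.
∫_0^5/3 (u')² dx = 1250/729, so ||u'||_L² = 25*sqrt(2)/27.
Ratio ||u||_L² / ||u'||_L² = 5*sqrt(14)/42.
Sharp Poincaré constant on H^1_0(0, 5/3) is C_P = L/π = 5/(3*π), achieved by sin(3*π/5·x).
A polynomial bump cannot attain the sharp Poincaré constant (only the first sine eigenfunction does), so the ratio is strictly less than C_P, consistent with ||u||_L² ≤ C_P ||u'||_L².


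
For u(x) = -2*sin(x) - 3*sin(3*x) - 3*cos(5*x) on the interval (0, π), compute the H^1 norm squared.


||u||_{H^1(0,π)}^2 = 166*π

u'(x) = 15*sin(5*x) - 2*cos(x) - 9*cos(3*x).
Expand u² and (u')² and integrate term by term on (0, π), using: for integers n ≥ 1, ∫_0^π sin²(nx) dx = ∫_0^π cos²(nx) dx = π/2; for n ≠ n', ∫_0^π sin(nx)sin(n'x) dx = ∫_0^π cos(nx)cos(n'x) dx = 0; and by product-to-sum, ∫_0^π sin(nx)cos(n'x) dx = ½∫_0^π [sin((n+n')x) + sin((n−n')x)] dx, which is 0 when n+n' is even and 2n/(n²−n'²) when n+n' is odd (it need not vanish on (0, π)).
  u² squared terms: (-3)²·∫cos(5x)² dx = 9·π/2 = 9*π/2;  (-3)²·∫sin(3x)² dx = 9·π/2 = 9*π/2;  (-2)²·∫sin(x)² dx = 4·π/2 = 2*π.
  u² cross terms: 2·(-3)·(-3)·∫cos(5x)·sin(3x) dx = 18·(0) = 0;  2·(-3)·(-2)·∫cos(5x)·sin(x) dx = 12·(0) = 0;  2·(-3)·(-2)·∫sin(3x)·sin(x) dx = 12·(0) = 0.
  So ∫_0^π u² dx = 9*π/2 + 9*π/2 + 2*π + 0 + 0 + 0 = 11*π.
  (u')² squared terms: (-9)²·∫cos(3x)² dx = 81·π/2 = 81*π/2;  (-2)²·∫cos(x)² dx = 4·π/2 = 2*π;  (15)²·∫sin(5x)² dx = 225·π/2 = 225*π/2.
  (u')² cross terms: 2·(-9)·(-2)·∫cos(3x)·cos(x) dx = 36·(0) = 0;  2·(-9)·(15)·∫cos(3x)·sin(5x) dx = -270·(0) = 0;  2·(-2)·(15)·∫cos(x)·sin(5x) dx = -60·(0) = 0.
  So ∫_0^π (u')² dx = 81*π/2 + 2*π + 225*π/2 + 0 + 0 + 0 = 155*π.
||u||_{H^1}^2 = (11*π) + (155*π) = 166*π.


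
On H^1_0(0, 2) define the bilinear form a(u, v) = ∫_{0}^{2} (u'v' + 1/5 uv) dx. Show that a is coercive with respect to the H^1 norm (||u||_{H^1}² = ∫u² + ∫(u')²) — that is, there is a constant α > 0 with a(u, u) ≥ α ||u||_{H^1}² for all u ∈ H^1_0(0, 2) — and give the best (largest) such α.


α = (4/5 + π^2)/(4 + π^2)

Coercivity of a(·,·) on H^1_0(0, 2) means a(u, u) ≥ α ||u||_{H^1}² for every u ∈ H^1_0.
The interval has length L = 2, and Poincaré/coercivity depend only on L. Here a(u, u) = ∫(u')² + (1/5)·∫u².
Here 0 < c = 1/5 < 1. The condition a(u,u) ≥ α||u||_{H^1}² reads (1−α)∫(u')² ≥ (α−c)∫u². Any admissible α is ≤ 1 (rapidly oscillating u have ∫u²/∫(u')² → 0), and α = 1 would force 0 ≥ (1−c)∫u², impossible since c < 1; so 1−α > 0. By the sharp Poincaré inequality on H^1_0 of an interval of length L, ∫(u')² ≥ (π/L)²∫u² with equality for the first sine mode sin(π(x−x₀)/L) (x₀ the left endpoint), so the inequality holds for all u iff (1−α)(π/L)² ≥ α − c, i.e. α ≤ ((π/L)² + c)/((π/L)² + 1) = (1 + c(L/π)²)/(1 + (L/π)²). With (π/L)² = π^2/4 and c = 1/5, the largest admissible constant is α = ((π/L)² + c)/((π/L)² + 1).
Simplifying, α = (4/5 + π^2)/(4 + π^2).


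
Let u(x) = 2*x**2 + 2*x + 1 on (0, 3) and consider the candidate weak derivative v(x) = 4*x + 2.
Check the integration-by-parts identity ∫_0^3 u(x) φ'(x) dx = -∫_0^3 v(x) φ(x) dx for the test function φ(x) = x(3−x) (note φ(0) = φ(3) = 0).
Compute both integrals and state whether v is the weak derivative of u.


LHS = -36, RHS = -36. Yes, v = u' weakly.

u(x) = 2*x**2 + 2*x + 1, classical derivative u'(x) = 4*x + 2.
φ(x) = x(3−x), so φ'(x) = 3 - 2*x.
Note φ(0) = φ(3) = 0, so the boundary term u·φ vanishes.
LHS = ∫_0^3 u(x) φ'(x) dx = ∫_0^3 (-4*x^3 + 2*x^2 + 4*x + 3) dx. Term by term:
  ∫_0^3 -4*x^3 dx = -81;  ∫_0^3 2*x^2 dx = 18;  ∫_0^3 4*x dx = 18;
  ∫_0^3 3 dx = 9.
Sum: -81 + 18 + 18 + 9 = -36.
So LHS = -36.
∫_0^3 v(x) φ(x) dx = ∫_0^3 (-4*x^3 + 10*x^2 + 6*x) dx. Term by term:
  ∫_0^3 -4*x^3 dx = -81;  ∫_0^3 10*x^2 dx = 90;  ∫_0^3 6*x dx = 27.
Sum: -81 + 90 + 27 = 36.
So RHS = -∫_0^3 v(x) φ(x) dx = -36.
LHS = RHS, so the identity holds for this test φ.
Moreover u is smooth here and v(x) = u'(x) = 4*x + 2 pointwise, so the identity holds for every test function. Hence v is the weak derivative of u.


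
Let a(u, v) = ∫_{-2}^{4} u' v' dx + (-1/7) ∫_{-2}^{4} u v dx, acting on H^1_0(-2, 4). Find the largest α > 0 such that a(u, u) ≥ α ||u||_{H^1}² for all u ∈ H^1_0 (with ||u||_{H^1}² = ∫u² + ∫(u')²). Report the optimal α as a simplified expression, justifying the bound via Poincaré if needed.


α = (-36/7 + π^2)/(π^2 + 36)

Coercivity of a(·,·) on H^1_0(-2, 4) means a(u, u) ≥ α ||u||_{H^1}² for every u ∈ H^1_0.
The interval has length L = 6, and Poincaré/coercivity depend only on L. Here a(u, u) = ∫(u')² + (-1/7)·∫u².
Here c = -1/7 < 0 with |c| < (π/L)² = π^2/36, so coercivity still holds. The condition a(u,u) ≥ α||u||_{H^1}² reads (1−α)∫(u')² ≥ (α−c)∫u². Any admissible α is ≤ 1 (rapidly oscillating u have ∫u²/∫(u')² → 0), and α = 1 would force 0 ≥ (1−c)∫u², impossible since c < 1; so 1−α > 0. By the sharp Poincaré inequality on H^1_0 of an interval of length L, ∫(u')² ≥ (π/L)²∫u² with equality for the first sine mode sin(π(x−x₀)/L) (x₀ the left endpoint), so the inequality holds for all u iff (1−α)(π/L)² ≥ α − c, i.e. α ≤ ((π/L)² + c)/((π/L)² + 1) = (1 + c(L/π)²)/(1 + (L/π)²). (Direct route, valid since c ≤ 0: Poincaré gives c∫u² ≥ c(L/π)²∫(u')², so a(u,u) ≥ (1 + c(L/π)²)∫(u')², while ||u||_{H^1}² ≤ (1 + (L/π)²)∫(u')²; dividing yields the same α.) With (π/L)² = π^2/36 and c = -1/7, the largest admissible constant is α = ((π/L)² + c)/((π/L)² + 1).
Simplifying, α = (-36/7 + π^2)/(π^2 + 36).


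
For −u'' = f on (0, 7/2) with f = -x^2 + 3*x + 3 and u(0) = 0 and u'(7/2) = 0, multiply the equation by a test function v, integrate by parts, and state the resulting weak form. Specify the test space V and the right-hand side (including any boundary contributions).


V = {v ∈ H^1(0, 7/2) : v(0) = 0} (test functions vanish at x = 0 where u is specified); weak form: ∫_0^7/2 u'v' dx = ∫_0^7/2 (-x^2 + 3*x + 3) v dx for all v ∈ V.

Multiply both sides by a test function v and integrate from 0 to 7/2:
  ∫_0^7/2 −u''(x) v(x) dx = ∫_0^7/2 f(x) v(x) dx.
Integrate the LHS by parts once:
  ∫_0^7/2 −u'' v dx = −[u'(x) v(x)]_0^7/2 + ∫_0^7/2 u'(x) v'(x) dx.
Thus ∫_0^7/2 u'(x) v'(x) dx = ∫_0^7/2 f(x) v(x) dx + [u'(x) v(x)]_0^7/2.
Choose V so that boundary terms are either known or forced to vanish.
Mixed BC: u(0) = 0 (Dirichlet) and u'(7/2) = 0 (Neumann). Define V = {v ∈ H^1(0, 7/2) : v(0) = 0}. Then [u' v]_0^7/2 = u'(7/2)·v(7/2) − u'(0)·0 = 0.
Weak formulation: find u (satisfying any essential BC) such that ∫_0^7/2 u'(x) v'(x) dx = ∫_0^7/2 f v dx for all v ∈ V (Dirichlet at 0 absorbed into V; the Neumann datum at x = 7/2 is zero, so no boundary term remains).
Substituting f(x) = -x^2 + 3*x + 3, the right-hand side is ∫_0^7/2 (-x^2 + 3*x + 3) v dx.


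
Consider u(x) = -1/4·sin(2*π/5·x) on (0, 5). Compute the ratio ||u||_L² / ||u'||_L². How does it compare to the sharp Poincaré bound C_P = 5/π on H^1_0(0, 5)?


||u||_L² / ||u'||_L² = 5/(2*π) < C_P = 5/π.

u(x) = -1/4·sin(2*π/5·x), so u'(x) = -π*cos(2*π*x/5)/10.
Writing u(x) = A·sin(kπx/L) with A = -1/4 and k = 2, use ∫_0^L sin²(kπx/L) dx = L/2 and ∫_0^L cos²(kπx/L) dx = L/2.
u² = 1/16·sin²(2*π/5·x) and (u')² = π^2/100·cos²(2*π/5·x), and each of sin², cos² integrates to L/2 = 5/2 over (0, 5).
∫_0^5 u² dx = 5/32, so ||u||_L² = sqrt(10)/8.
∫_0^5 (u')² dx = π^2/40, so ||u'||_L² = sqrt(10)*π/20.
Ratio ||u||_L² / ||u'||_L² = 5/(2*π).
Sharp Poincaré constant on H^1_0(0, 5) is C_P = L/π = 5/π, achieved by sin(π/5·x).
This is the k = 2 harmonic; the ratio L/(kπ) is strictly less than C_P = L/π, consistent with the sharp inequality ||u||_L² ≤ C_P ||u'||_L².


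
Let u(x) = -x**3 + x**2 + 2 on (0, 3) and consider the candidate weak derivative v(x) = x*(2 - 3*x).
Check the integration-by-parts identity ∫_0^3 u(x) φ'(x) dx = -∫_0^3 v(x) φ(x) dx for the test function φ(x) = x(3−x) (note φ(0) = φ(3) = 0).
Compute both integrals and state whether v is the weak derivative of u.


LHS = 459/20, RHS = 459/20. Yes, v = u' weakly.

u(x) = -x**3 + x**2 + 2, classical derivative u'(x) = -3*x**2 + 2*x.
φ(x) = x(3−x), so φ'(x) = 3 - 2*x.
Note φ(0) = φ(3) = 0, so the boundary term u·φ vanishes.
LHS = ∫_0^3 u(x) φ'(x) dx = ∫_0^3 (2*x^4 - 5*x^3 + 3*x^2 - 4*x + 6) dx. Term by term:
  ∫_0^3 2*x^4 dx = 486/5;  ∫_0^3 -5*x^3 dx = -405/4;  ∫_0^3 3*x^2 dx = 27;
  ∫_0^3 -4*x dx = -18;  ∫_0^3 6 dx = 18.
Sum: 486/5 − 405/4 + 27 − 18 + 18 = 459/20.
So LHS = 459/20.
∫_0^3 v(x) φ(x) dx = ∫_0^3 (3*x^4 - 11*x^3 + 6*x^2) dx. Term by term:
  ∫_0^3 3*x^4 dx = 729/5;  ∫_0^3 -11*x^3 dx = -891/4;  ∫_0^3 6*x^2 dx = 54.
Sum: 729/5 − 891/4 + 54 = -459/20.
So RHS = -∫_0^3 v(x) φ(x) dx = 459/20.
LHS = RHS, so the identity holds for this test φ.
Moreover u is smooth here and v(x) = u'(x) = -3*x**2 + 2*x pointwise, so the identity holds for every test function. Hence v is the weak derivative of u.


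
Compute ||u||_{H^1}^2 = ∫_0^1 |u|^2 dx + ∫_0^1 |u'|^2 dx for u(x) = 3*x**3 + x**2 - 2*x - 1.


||u||_{H^1}^2 = 221/14

The H^1 norm (squared) on an interval (0, L) is
  ||u||_{H^1}^2 = ∫_0^L u(x)^2 dx + ∫_0^L u'(x)^2 dx.
Compute u'(x) = 9*x**2 + 2*x - 2.
Then u(x)^2 = 9*x**6 + 6*x**5 - 11*x**4 - 10*x**3 + 2*x**2 + 4*x + 1 and u'(x)^2 = 81*x**4 + 36*x**3 - 32*x**2 - 8*x + 4.
Integrate each monomial from 0 to 1 using ∫_0^1 c·x^n dx = c·1^(n+1)/(n+1):
  ∫_0^1 u(x)^2 dx = ∫_0^1 (9*x^6 + 6*x^5 - 11*x^4 - 10*x^3 + 2*x^2 + 4*x + 1) dx. Term by term:
    ∫_0^1 9*x^6 dx = 9/7;  ∫_0^1 6*x^5 dx = 1;  ∫_0^1 -11*x^4 dx = -11/5;
    ∫_0^1 -10*x^3 dx = -5/2;  ∫_0^1 2*x^2 dx = 2/3;  ∫_0^1 4*x dx = 2;
    ∫_0^1 1 dx = 1.
  Sum: 9/7 + 1 − 11/5 − 5/2 + 2/3 + 2 + 1 = 263/210.
  ∫_0^1 u'(x)^2 dx = ∫_0^1 (81*x^4 + 36*x^3 - 32*x^2 - 8*x + 4) dx. Term by term:
    ∫_0^1 81*x^4 dx = 81/5;  ∫_0^1 36*x^3 dx = 9;  ∫_0^1 -32*x^2 dx = -32/3;
    ∫_0^1 -8*x dx = -4;  ∫_0^1 4 dx = 4.
  Sum: 81/5 + 9 − 32/3 − 4 + 4 = 218/15.
Adding: ||u||_{H^1}^2 = 263/210 + 218/15 = 221/14.


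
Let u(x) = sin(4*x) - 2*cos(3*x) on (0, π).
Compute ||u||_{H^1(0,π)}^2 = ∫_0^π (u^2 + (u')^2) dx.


||u||_{H^1(0,π)}^2 = -320/7 + 57*π/2

u'(x) = 6*sin(3*x) + 4*cos(4*x).
Expand u² and (u')² and integrate term by term on (0, π), using: for integers n ≥ 1, ∫_0^π sin²(nx) dx = ∫_0^π cos²(nx) dx = π/2; for n ≠ n', ∫_0^π sin(nx)sin(n'x) dx = ∫_0^π cos(nx)cos(n'x) dx = 0; and by product-to-sum, ∫_0^π sin(nx)cos(n'x) dx = ½∫_0^π [sin((n+n')x) + sin((n−n')x)] dx, which is 0 when n+n' is even and 2n/(n²−n'²) when n+n' is odd (it need not vanish on (0, π)).
  u² squared terms: (-2)²·∫cos(3x)² dx = 4·π/2 = 2*π;  (1)²·∫sin(4x)² dx = 1·π/2 = π/2.
  u² cross terms: 2·(-2)·(1)·∫cos(3x)·sin(4x) dx = -4·(8/7) = -32/7.
  So ∫_0^π u² dx = 2*π + π/2 − 32/7 = -32/7 + 5*π/2.
  (u')² squared terms: (4)²·∫cos(4x)² dx = 16·π/2 = 8*π;  (6)²·∫sin(3x)² dx = 36·π/2 = 18*π.
  (u')² cross terms: 2·(4)·(6)·∫cos(4x)·sin(3x) dx = 48·(-6/7) = -288/7.
  So ∫_0^π (u')² dx = 8*π + 18*π − 288/7 = -288/7 + 26*π.
||u||_{H^1}^2 = (-32/7 + 5*π/2) + (-288/7 + 26*π) = -320/7 + 57*π/2.


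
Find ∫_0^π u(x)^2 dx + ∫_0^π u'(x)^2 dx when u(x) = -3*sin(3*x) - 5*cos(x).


||u||_{H^1(0,π)}^2 = 70*π

u'(x) = 5*sin(x) - 9*cos(3*x).
Expand u² and (u')² and integrate term by term on (0, π), using: for integers n ≥ 1, ∫_0^π sin²(nx) dx = ∫_0^π cos²(nx) dx = π/2; for n ≠ n', ∫_0^π sin(nx)sin(n'x) dx = ∫_0^π cos(nx)cos(n'x) dx = 0; and by product-to-sum, ∫_0^π sin(nx)cos(n'x) dx = ½∫_0^π [sin((n+n')x) + sin((n−n')x)] dx, which is 0 when n+n' is even and 2n/(n²−n'²) when n+n' is odd (it need not vanish on (0, π)).
  u² squared terms: (-5)²·∫cos(x)² dx = 25·π/2 = 25*π/2;  (-3)²·∫sin(3x)² dx = 9·π/2 = 9*π/2.
  u² cross terms: 2·(-5)·(-3)·∫cos(x)·sin(3x) dx = 30·(0) = 0.
  So ∫_0^π u² dx = 25*π/2 + 9*π/2 + 0 = 17*π.
  (u')² squared terms: (-9)²·∫cos(3x)² dx = 81·π/2 = 81*π/2;  (5)²·∫sin(x)² dx = 25·π/2 = 25*π/2.
  (u')² cross terms: 2·(-9)·(5)·∫cos(3x)·sin(x) dx = -90·(0) = 0.
  So ∫_0^π (u')² dx = 81*π/2 + 25*π/2 + 0 = 53*π.
||u||_{H^1}^2 = (17*π) + (53*π) = 70*π.


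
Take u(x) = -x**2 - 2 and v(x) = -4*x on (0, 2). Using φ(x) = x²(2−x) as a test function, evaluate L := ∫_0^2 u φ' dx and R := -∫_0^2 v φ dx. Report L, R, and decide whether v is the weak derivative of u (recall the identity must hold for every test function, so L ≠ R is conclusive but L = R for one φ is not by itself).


LHS = 16/5, RHS = 32/5. No, v is not the weak derivative of u.

u(x) = -x**2 - 2, classical derivative u'(x) = -2*x.
φ(x) = x²(2−x), so φ'(x) = x*(4 - 3*x).
Note φ(0) = φ(2) = 0, so the boundary term u·φ vanishes.
LHS = ∫_0^2 u(x) φ'(x) dx = ∫_0^2 (3*x^4 - 4*x^3 + 6*x^2 - 8*x) dx. Term by term:
  ∫_0^2 3*x^4 dx = 96/5;  ∫_0^2 -4*x^3 dx = -16;  ∫_0^2 6*x^2 dx = 16;
  ∫_0^2 -8*x dx = -16.
Sum: 96/5 − 16 + 16 − 16 = 16/5.
So LHS = 16/5.
∫_0^2 v(x) φ(x) dx = ∫_0^2 (4*x^4 - 8*x^3) dx. Term by term:
  ∫_0^2 4*x^4 dx = 128/5;  ∫_0^2 -8*x^3 dx = -32.
Sum: 128/5 − 32 = -32/5.
So RHS = -∫_0^2 v(x) φ(x) dx = 32/5.
LHS − RHS = -16/5 ≠ 0, so the identity fails.
(For a valid weak derivative the identity must hold for EVERY test function, in particular this one. The failure shows v is NOT the weak derivative of u.)
Correct weak derivative would be u'(x) = -2*x.


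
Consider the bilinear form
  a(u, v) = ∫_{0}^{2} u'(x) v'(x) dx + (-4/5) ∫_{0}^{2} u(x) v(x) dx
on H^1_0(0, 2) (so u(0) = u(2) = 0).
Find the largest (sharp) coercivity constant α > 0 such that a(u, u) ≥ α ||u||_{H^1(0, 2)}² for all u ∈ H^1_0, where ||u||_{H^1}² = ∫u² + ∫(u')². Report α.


α = (-16/5 + π^2)/(4 + π^2)

Coercivity of a(·,·) on H^1_0(0, 2) means a(u, u) ≥ α ||u||_{H^1}² for every u ∈ H^1_0.
The interval has length L = 2, and Poincaré/coercivity depend only on L. Here a(u, u) = ∫(u')² + (-4/5)·∫u².
Here c = -4/5 < 0 with |c| < (π/L)² = π^2/4, so coercivity still holds. The condition a(u,u) ≥ α||u||_{H^1}² reads (1−α)∫(u')² ≥ (α−c)∫u². Any admissible α is ≤ 1 (rapidly oscillating u have ∫u²/∫(u')² → 0), and α = 1 would force 0 ≥ (1−c)∫u², impossible since c < 1; so 1−α > 0. By the sharp Poincaré inequality on H^1_0 of an interval of length L, ∫(u')² ≥ (π/L)²∫u² with equality for the first sine mode sin(π(x−x₀)/L) (x₀ the left endpoint), so the inequality holds for all u iff (1−α)(π/L)² ≥ α − c, i.e. α ≤ ((π/L)² + c)/((π/L)² + 1) = (1 + c(L/π)²)/(1 + (L/π)²). (Direct route, valid since c ≤ 0: Poincaré gives c∫u² ≥ c(L/π)²∫(u')², so a(u,u) ≥ (1 + c(L/π)²)∫(u')², while ||u||_{H^1}² ≤ (1 + (L/π)²)∫(u')²; dividing yields the same α.) With (π/L)² = π^2/4 and c = -4/5, the largest admissible constant is α = ((π/L)² + c)/((π/L)² + 1).
Simplifying, α = (-16/5 + π^2)/(4 + π^2).


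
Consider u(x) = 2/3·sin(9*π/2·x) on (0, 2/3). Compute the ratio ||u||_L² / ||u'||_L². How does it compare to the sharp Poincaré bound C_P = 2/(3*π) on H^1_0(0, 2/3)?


||u||_L² / ||u'||_L² = 2/(9*π) < C_P = 2/(3*π).

u(x) = 2/3·sin(9*π/2·x), so u'(x) = 3*π*cos(9*π*x/2).
Writing u(x) = A·sin(kπx/L) with A = 2/3 and k = 3, use ∫_0^L sin²(kπx/L) dx = L/2 and ∫_0^L cos²(kπx/L) dx = L/2.
u² = 4/9·sin²(9*π/2·x) and (u')² = 9*π^2·cos²(9*π/2·x), and each of sin², cos² integrates to L/2 = 1/3 over (0, 2/3).
∫_0^2/3 u² dx = 4/27, so ||u||_L² = 2*sqrt(3)/9.
∫_0^2/3 (u')² dx = 3*π^2, so ||u'||_L² = sqrt(3)*π.
Ratio ||u||_L² / ||u'||_L² = 2/(9*π).
Sharp Poincaré constant on H^1_0(0, 2/3) is C_P = L/π = 2/(3*π), achieved by sin(3*π/2·x).
This is the k = 3 harmonic; the ratio L/(kπ) is strictly less than C_P = L/π, consistent with the sharp inequality ||u||_L² ≤ C_P ||u'||_L².


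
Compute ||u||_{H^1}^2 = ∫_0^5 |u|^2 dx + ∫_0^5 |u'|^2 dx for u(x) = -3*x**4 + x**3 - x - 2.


||u||_{H^1}^2 = 262201925/84

The H^1 norm (squared) on an interval (0, L) is
  ||u||_{H^1}^2 = ∫_0^L u(x)^2 dx + ∫_0^L u'(x)^2 dx.
Compute u'(x) = -12*x**3 + 3*x**2 - 1.
Then u(x)^2 = 9*x**8 - 6*x**7 + x**6 + 6*x**5 + 10*x**4 - 4*x**3 + x**2 + 4*x + 4 and u'(x)^2 = 144*x**6 - 72*x**5 + 9*x**4 + 24*x**3 - 6*x**2 + 1.
Integrate each monomial from 0 to 5 using ∫_0^5 c·x^n dx = c·5^(n+1)/(n+1):
  ∫_0^5 u(x)^2 dx = ∫_0^5 (9*x^8 - 6*x^7 + x^6 + 6*x^5 + 10*x^4 - 4*x^3 + x^2 + 4*x + 4) dx. Term by term:
    ∫_0^5 9*x^8 dx = 1953125;  ∫_0^5 -6*x^7 dx = -1171875/4;  ∫_0^5 x^6 dx = 78125/7;
    ∫_0^5 6*x^5 dx = 15625;  ∫_0^5 10*x^4 dx = 6250;  ∫_0^5 -4*x^3 dx = -625;
    ∫_0^5 x^2 dx = 125/3;  ∫_0^5 4*x dx = 50;  ∫_0^5 4 dx = 20.
  Sum: 1953125 − 1171875/4 + 78125/7 + 15625 + 6250 − 625 + 125/3 + 50 + 20 = 142185005/84.
  ∫_0^5 u'(x)^2 dx = ∫_0^5 (144*x^6 - 72*x^5 + 9*x^4 + 24*x^3 - 6*x^2 + 1) dx. Term by term:
    ∫_0^5 144*x^6 dx = 11250000/7;  ∫_0^5 -72*x^5 dx = -187500;  ∫_0^5 9*x^4 dx = 5625;
    ∫_0^5 24*x^3 dx = 3750;  ∫_0^5 -6*x^2 dx = -250;  ∫_0^5 1 dx = 5.
  Sum: 11250000/7 − 187500 + 5625 + 3750 − 250 + 5 = 10001410/7.
Adding: ||u||_{H^1}^2 = 142185005/84 + 10001410/7 = 262201925/84.


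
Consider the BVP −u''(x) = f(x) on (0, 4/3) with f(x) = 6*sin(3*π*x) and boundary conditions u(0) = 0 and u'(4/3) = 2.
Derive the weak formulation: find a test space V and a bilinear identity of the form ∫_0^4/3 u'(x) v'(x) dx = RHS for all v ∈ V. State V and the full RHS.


V = {v ∈ H^1(0, 4/3) : v(0) = 0} (test functions vanish at x = 0 where u is specified); weak form: ∫_0^4/3 u'v' dx = ∫_0^4/3 (6*sin(3*π*x)) v dx + 2·v(4/3) for all v ∈ V.

Multiply both sides by a test function v and integrate from 0 to 4/3:
  ∫_0^4/3 −u''(x) v(x) dx = ∫_0^4/3 f(x) v(x) dx.
Integrate the LHS by parts once:
  ∫_0^4/3 −u'' v dx = −[u'(x) v(x)]_0^4/3 + ∫_0^4/3 u'(x) v'(x) dx.
Thus ∫_0^4/3 u'(x) v'(x) dx = ∫_0^4/3 f(x) v(x) dx + [u'(x) v(x)]_0^4/3.
Choose V so that boundary terms are either known or forced to vanish.
Mixed BC: u(0) = 0 (Dirichlet) and u'(4/3) = 2 (Neumann). Define V = {v ∈ H^1(0, 4/3) : v(0) = 0}. Then [u' v]_0^4/3 = u'(4/3)·v(4/3) − u'(0)·0 = 2·v(4/3).
Weak formulation: find u (satisfying any essential BC) such that ∫_0^4/3 u'(x) v'(x) dx = ∫_0^4/3 f v dx + 2·v(4/3) for all v ∈ V (Dirichlet at 0 absorbed into V; Neumann datum at x = 4/3 contributes the boundary term).
Substituting f(x) = 6*sin(3*π*x), the right-hand side is ∫_0^4/3 (6*sin(3*π*x)) v dx + 2·v(4/3).


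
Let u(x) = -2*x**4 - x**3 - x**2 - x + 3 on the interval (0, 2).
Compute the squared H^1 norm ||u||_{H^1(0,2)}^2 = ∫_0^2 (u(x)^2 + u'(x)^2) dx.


||u||_{H^1}^2 = 794872/315

The H^1 norm (squared) on an interval (0, L) is
  ||u||_{H^1}^2 = ∫_0^L u(x)^2 dx + ∫_0^L u'(x)^2 dx.
Compute u'(x) = -8*x**3 - 3*x**2 - 2*x - 1.
Then u(x)^2 = 4*x**8 + 4*x**7 + 5*x**6 + 6*x**5 - 9*x**4 - 4*x**3 - 5*x**2 - 6*x + 9 and u'(x)^2 = 64*x**6 + 48*x**5 + 41*x**4 + 28*x**3 + 10*x**2 + 4*x + 1.
Integrate each monomial from 0 to 2 using ∫_0^2 c·x^n dx = c·2^(n+1)/(n+1):
  ∫_0^2 u(x)^2 dx = ∫_0^2 (4*x^8 + 4*x^7 + 5*x^6 + 6*x^5 - 9*x^4 - 4*x^3 - 5*x^2 - 6*x + 9) dx. Term by term:
    ∫_0^2 4*x^8 dx = 2048/9;  ∫_0^2 4*x^7 dx = 128;  ∫_0^2 5*x^6 dx = 640/7;
    ∫_0^2 6*x^5 dx = 64;  ∫_0^2 -9*x^4 dx = -288/5;  ∫_0^2 -4*x^3 dx = -16;
    ∫_0^2 -5*x^2 dx = -40/3;  ∫_0^2 -6*x dx = -12;  ∫_0^2 9 dx = 18.
  Sum: 2048/9 + 128 + 640/7 + 64 − 288/5 − 16 − 40/3 − 12 + 18 = 135466/315.
  ∫_0^2 u'(x)^2 dx = ∫_0^2 (64*x^6 + 48*x^5 + 41*x^4 + 28*x^3 + 10*x^2 + 4*x + 1) dx. Term by term:
    ∫_0^2 64*x^6 dx = 8192/7;  ∫_0^2 48*x^5 dx = 512;  ∫_0^2 41*x^4 dx = 1312/5;
    ∫_0^2 28*x^3 dx = 112;  ∫_0^2 10*x^2 dx = 80/3;  ∫_0^2 4*x dx = 8;
    ∫_0^2 1 dx = 2.
  Sum: 8192/7 + 512 + 1312/5 + 112 + 80/3 + 8 + 2 = 219802/105.
Adding: ||u||_{H^1}^2 = 135466/315 + 219802/105 = 794872/315.


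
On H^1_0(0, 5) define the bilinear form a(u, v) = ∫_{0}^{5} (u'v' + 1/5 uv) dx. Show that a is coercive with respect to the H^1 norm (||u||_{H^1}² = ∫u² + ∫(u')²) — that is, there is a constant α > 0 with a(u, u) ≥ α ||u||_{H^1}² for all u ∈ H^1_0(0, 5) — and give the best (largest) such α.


α = (5 + π^2)/(π^2 + 25)

Coercivity of a(·,·) on H^1_0(0, 5) means a(u, u) ≥ α ||u||_{H^1}² for every u ∈ H^1_0.
The interval has length L = 5, and Poincaré/coercivity depend only on L. Here a(u, u) = ∫(u')² + (1/5)·∫u².
Here 0 < c = 1/5 < 1. The condition a(u,u) ≥ α||u||_{H^1}² reads (1−α)∫(u')² ≥ (α−c)∫u². Any admissible α is ≤ 1 (rapidly oscillating u have ∫u²/∫(u')² → 0), and α = 1 would force 0 ≥ (1−c)∫u², impossible since c < 1; so 1−α > 0. By the sharp Poincaré inequality on H^1_0 of an interval of length L, ∫(u')² ≥ (π/L)²∫u² with equality for the first sine mode sin(π(x−x₀)/L) (x₀ the left endpoint), so the inequality holds for all u iff (1−α)(π/L)² ≥ α − c, i.e. α ≤ ((π/L)² + c)/((π/L)² + 1) = (1 + c(L/π)²)/(1 + (L/π)²). With (π/L)² = π^2/25 and c = 1/5, the largest admissible constant is α = ((π/L)² + c)/((π/L)² + 1).
Simplifying, α = (5 + π^2)/(π^2 + 25).
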